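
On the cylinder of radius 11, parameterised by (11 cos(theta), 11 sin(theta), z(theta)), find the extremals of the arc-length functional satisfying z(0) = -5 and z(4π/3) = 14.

Parameterise the cylinder of radius R = 11 as
    r(θ) = (11 cos θ, 11 sin θ, z(θ)).
The arc-length element is
    ds = sqrt(121 + (dz/dθ)^2) dθ,
so the Lagrangian is L = sqrt(121 + z'^2).
L depends on z' only, not on z or θ, so ∂L/∂z = 0 and
    ∂L/∂z' = z' / sqrt(121 + z'^2).
The Euler-Lagrange equation gives
    d/dθ( z' / sqrt(121 + z'^2) ) = 0,
so z' is constant. Integrating once:
    z(θ) = a θ + b,
a helix on the cylinder (a straight line when the cylinder is unrolled). The constants a, b are determined by the endpoint conditions.
With endpoint conditions z(0) = -5 and z(4π/3) = 14: from z(0) = b we get b = -5, and a·4π/3 + -5 = 14 gives a = 57/(4π), so
    z(θ) = (57/(4π)) θ − 5.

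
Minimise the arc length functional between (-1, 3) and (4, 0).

Arc-length functional: J[y] = ∫ sqrt(1 + (y')^2) dx.
Lagrangian L = sqrt(1 + (y')^2) has no explicit y dependence, so ∂L/∂y = 0 and the Euler-Lagrange equation gives
    d/dx( y' / sqrt(1 + (y')^2) ) = 0  ⇒  y' / sqrt(1 + (y')^2) = const.
Hence y' is constant, so y(x) is affine.
Fitting the endpoints (-1, 3) and (4, 0):
    slope m = (0 − 3) / (4 − (-1)) = -3/5,
    intercept c = 3 − m·(-1) = 12/5.
Extremal: y(x) = (-3/5) x + 12/5.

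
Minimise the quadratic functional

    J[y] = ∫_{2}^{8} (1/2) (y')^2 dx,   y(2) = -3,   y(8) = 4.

The Lagrangian is L = (1/2) (y')^2.
Compute ∂L/∂y = 0, ∂L/∂y' = y'.
The Euler-Lagrange equation d/dx(∂L/∂y') − ∂L/∂y = 0 reduces to
    y'' = 0.
Its general solution is
    y(x) = A x + B,
with A, B fixed by the endpoint conditions.
Applying the endpoint conditions y(2) = -3 and y(8) = 4: solve A·2 + B = -3 and A·8 + B = 4. Subtracting gives A(8 − 2) = 4 − -3, so A = 7/6, and B = -3 − A·2 = -16/3. Therefore
    y(x) = (7/6) x - 16/3.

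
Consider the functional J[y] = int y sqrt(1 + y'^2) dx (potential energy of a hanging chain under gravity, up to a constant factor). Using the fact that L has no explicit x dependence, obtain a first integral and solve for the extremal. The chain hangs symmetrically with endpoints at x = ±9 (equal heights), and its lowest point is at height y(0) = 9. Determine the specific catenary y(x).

The Lagrangian L(y, y') = y sqrt(1 + y'^2) has no explicit x dependence, so the Beltrami identity applies:
    L − y' ∂L/∂y' = C.
Compute ∂L/∂y' = y · y' / sqrt(1 + y'^2). Then
    L − y' ∂L/∂y'
    = y sqrt(1 + y'^2) − y · y'^2 / sqrt(1 + y'^2)
    = y (1 + y'^2 − y'^2) / sqrt(1 + y'^2)
    = y / sqrt(1 + y'^2) = C.
Squaring gives y^2 = C^2 (1 + y'^2), i.e.
    y'^2 = y^2 / C^2 − 1.
Separating variables,
    dy / sqrt(y^2 − C^2) = dx / C,
and integrating gives arccosh(y / C) = (x − a)/C, so
    y(x) = C cosh((x − a)/C),
the catenary. The constants C and a are fixed by the two endpoint conditions (and, for the hanging-chain problem, the length constraint selects C).
Now fit the given data. The endpoints x = ±9 are symmetric at equal height, so the catenary is even about its minimum: a = 0 and y(x) = C cosh(x/C). The lowest point is y(0) = C cosh(0) = C, and we are told y(0) = 9, so C = 9. Therefore
    y(x) = 9 cosh(x/9),
and at the endpoints
    y(±9) = 9 cosh(9/9).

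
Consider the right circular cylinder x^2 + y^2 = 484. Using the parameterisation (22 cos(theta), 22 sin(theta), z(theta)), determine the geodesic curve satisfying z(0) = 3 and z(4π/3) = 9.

Parameterise the cylinder of radius R = 22 as
    r(θ) = (22 cos θ, 22 sin θ, z(θ)).
The arc-length element is
    ds = sqrt(484 + (dz/dθ)^2) dθ,
so the Lagrangian is L = sqrt(484 + z'^2).
L depends on z' only, not on z or θ, so ∂L/∂z = 0 and
    ∂L/∂z' = z' / sqrt(484 + z'^2).
The Euler-Lagrange equation gives
    d/dθ( z' / sqrt(484 + z'^2) ) = 0,
so z' is constant. Integrating once:
    z(θ) = a θ + b,
a helix on the cylinder (a straight line when the cylinder is unrolled). The constants a, b are determined by the endpoint conditions.
With endpoint conditions z(0) = 3 and z(4π/3) = 9: from z(0) = b we get b = 3, and a·4π/3 + 3 = 9 gives a = 9/(2π), so
    z(θ) = (9/(2π)) θ + 3.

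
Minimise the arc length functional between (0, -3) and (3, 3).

Arc-length functional: J[y] = ∫ sqrt(1 + (y')^2) dx.
Lagrangian L = sqrt(1 + (y')^2) has no explicit y dependence, so ∂L/∂y = 0 and the Euler-Lagrange equation gives
    d/dx( y' / sqrt(1 + (y')^2) ) = 0  ⇒  y' / sqrt(1 + (y')^2) = const.
Hence y' is constant, so y(x) is affine.
Fitting the endpoints (0, -3) and (3, 3):
    slope m = (3 − (-3)) / (3 − 0) = 2,
    intercept c = (-3) − m·0 = -3.
Extremal: y(x) = 2 x - 3.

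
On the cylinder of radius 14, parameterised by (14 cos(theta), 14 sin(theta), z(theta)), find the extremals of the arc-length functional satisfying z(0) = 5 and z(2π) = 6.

Parameterise the cylinder of radius R = 14 as
    r(θ) = (14 cos θ, 14 sin θ, z(θ)).
The arc-length element is
    ds = sqrt(196 + (dz/dθ)^2) dθ,
so the Lagrangian is L = sqrt(196 + z'^2).
L depends on z' only, not on z or θ, so ∂L/∂z = 0 and
    ∂L/∂z' = z' / sqrt(196 + z'^2).
The Euler-Lagrange equation gives
    d/dθ( z' / sqrt(196 + z'^2) ) = 0,
so z' is constant. Integrating once:
    z(θ) = a θ + b,
a helix on the cylinder (a straight line when the cylinder is unrolled). The constants a, b are determined by the endpoint conditions.
With endpoint conditions z(0) = 5 and z(2π) = 6: from z(0) = b we get b = 5, and a·2π + 5 = 6 gives a = 1/(2π), so
    z(θ) = (1/(2π)) θ + 5.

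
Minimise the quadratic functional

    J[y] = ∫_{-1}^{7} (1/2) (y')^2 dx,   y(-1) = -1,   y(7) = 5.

The Lagrangian is L = (1/2) (y')^2.
Compute ∂L/∂y = 0, ∂L/∂y' = y'.
The Euler-Lagrange equation d/dx(∂L/∂y') − ∂L/∂y = 0 reduces to
    y'' = 0.
Its general solution is
    y(x) = A x + B,
with A, B fixed by the endpoint conditions.
Applying the endpoint conditions y(-1) = -1 and y(7) = 5: solve A·-1 + B = -1 and A·7 + B = 5. Subtracting gives A(7 − -1) = 5 − -1, so A = 3/4, and B = -1 − A·-1 = -1/4. Therefore
    y(x) = (3/4) x - 1/4.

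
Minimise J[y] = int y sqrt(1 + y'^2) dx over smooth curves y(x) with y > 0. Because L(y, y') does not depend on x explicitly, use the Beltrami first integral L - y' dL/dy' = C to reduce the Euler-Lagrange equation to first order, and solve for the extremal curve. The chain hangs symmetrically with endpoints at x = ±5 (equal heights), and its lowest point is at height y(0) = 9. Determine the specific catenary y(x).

The Lagrangian L(y, y') = y sqrt(1 + y'^2) has no explicit x dependence, so the Beltrami identity applies:
    L − y' ∂L/∂y' = C.
Compute ∂L/∂y' = y · y' / sqrt(1 + y'^2). Then
    L − y' ∂L/∂y'
    = y sqrt(1 + y'^2) − y · y'^2 / sqrt(1 + y'^2)
    = y (1 + y'^2 − y'^2) / sqrt(1 + y'^2)
    = y / sqrt(1 + y'^2) = C.
Squaring gives y^2 = C^2 (1 + y'^2), i.e.
    y'^2 = y^2 / C^2 − 1.
Separating variables,
    dy / sqrt(y^2 − C^2) = dx / C,
and integrating gives arccosh(y / C) = (x − a)/C, so
    y(x) = C cosh((x − a)/C),
the catenary. The constants C and a are fixed by the two endpoint conditions (and, for the hanging-chain problem, the length constraint selects C).
Now fit the given data. The endpoints x = ±5 are symmetric at equal height, so the catenary is even about its minimum: a = 0 and y(x) = C cosh(x/C). The lowest point is y(0) = C cosh(0) = C, and we are told y(0) = 9, so C = 9. Therefore
    y(x) = 9 cosh(x/9),
and at the endpoints
    y(±5) = 9 cosh(5/9).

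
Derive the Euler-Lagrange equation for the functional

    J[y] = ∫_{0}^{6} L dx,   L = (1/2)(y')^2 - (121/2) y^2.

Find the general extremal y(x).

The Lagrangian is L = (1/2)(y')^2 - (121/2) y^2.
∂L/∂y = -121y.
∂L/∂y' = y'.
The Euler-Lagrange equation d/dx(∂L/∂y') − ∂L/∂y = 0 becomes:
    y'' + 121 y = 0
General solution: y(x) = A sin(11x) + B cos(11x), where A and B are arbitrary constants fixed by the endpoint conditions.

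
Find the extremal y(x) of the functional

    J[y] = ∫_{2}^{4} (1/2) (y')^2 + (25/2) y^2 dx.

The Lagrangian is L = (1/2) (y')^2 + (25/2) y^2.
Compute ∂L/∂y = 25y, ∂L/∂y' = y'.
The Euler-Lagrange equation d/dx(∂L/∂y') − ∂L/∂y = 0 reduces to
    y'' − 25 y = 0.
Its general solution is
    y(x) = A e^(5x) + B e^(−5x),
with A, B fixed by the endpoint conditions.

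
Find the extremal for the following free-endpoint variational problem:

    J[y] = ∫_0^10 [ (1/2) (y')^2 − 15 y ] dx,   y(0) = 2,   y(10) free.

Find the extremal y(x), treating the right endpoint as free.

The Lagrangian L = (1/2) (y')^2 − 15 y gives
    ∂L/∂y = −15,   ∂L/∂y' = y'.
Euler-Lagrange: d/dx(y') − (−15) = 0, i.e. y'' + 15 = 0, so
    y(x) = −(15/2) x^2 + C1 x + C2.
Fixed left endpoint y(0) = 2 ⇒ C2 = 2.
The right endpoint x = 10 is free, so the natural (transversality) condition is ∂L/∂y' |_{x=10} = 0, i.e. y'(10) = 0.
Compute y'(x) = −15 x + C1, so y'(10) = −150 + C1 = 0 ⇒ C1 = 150.
Therefore the extremal is
    y(x) = −(15/2) x^2 + 150 x + 2.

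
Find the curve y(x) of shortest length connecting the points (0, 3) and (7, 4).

Arc-length functional: J[y] = ∫ sqrt(1 + (y')^2) dx.
Lagrangian L = sqrt(1 + (y')^2) has no explicit y dependence, so ∂L/∂y = 0 and the Euler-Lagrange equation gives
    d/dx( y' / sqrt(1 + (y')^2) ) = 0  ⇒  y' / sqrt(1 + (y')^2) = const.
Hence y' is constant, so y(x) is affine.
Fitting the endpoints (0, 3) and (7, 4):
    slope m = (4 − 3) / (7 − 0) = 1/7,
    intercept c = 3 − m·0 = 3.
Extremal: y(x) = (1/7) x + 3.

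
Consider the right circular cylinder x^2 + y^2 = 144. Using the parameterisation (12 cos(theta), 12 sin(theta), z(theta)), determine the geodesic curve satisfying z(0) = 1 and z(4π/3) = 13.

Parameterise the cylinder of radius R = 12 as
    r(θ) = (12 cos θ, 12 sin θ, z(θ)).
The arc-length element is
    ds = sqrt(144 + (dz/dθ)^2) dθ,
so the Lagrangian is L = sqrt(144 + z'^2).
L depends on z' only, not on z or θ, so ∂L/∂z = 0 and
    ∂L/∂z' = z' / sqrt(144 + z'^2).
The Euler-Lagrange equation gives
    d/dθ( z' / sqrt(144 + z'^2) ) = 0,
so z' is constant. Integrating once:
    z(θ) = a θ + b,
a helix on the cylinder (a straight line when the cylinder is unrolled). The constants a, b are determined by the endpoint conditions.
With endpoint conditions z(0) = 1 and z(4π/3) = 13: from z(0) = b we get b = 1, and a·4π/3 + 1 = 13 gives a = 9/π, so
    z(θ) = (9/π) θ + 1.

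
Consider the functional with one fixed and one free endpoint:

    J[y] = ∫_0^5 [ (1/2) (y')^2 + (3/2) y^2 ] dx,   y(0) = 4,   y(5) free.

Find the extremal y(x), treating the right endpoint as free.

The Lagrangian L = (1/2) (y')^2 + (3/2) y^2 gives
    ∂L/∂y = 3 y,   ∂L/∂y' = y'.
Euler-Lagrange: y'' − 3 y = 0.
With k = sqrt(3), the general solution is
    y(x) = A cosh(sqrt(3) x) + B sinh(sqrt(3) x).
Fixed left endpoint y(0) = 4 ⇒ A = 4.
The right endpoint x = 5 is free, so the natural (transversality) condition is ∂L/∂y' |_{x=5} = 0, i.e. y'(5) = 0.
Compute y'(x) = A k sinh(k x) + B k cosh(k x), so
    y'(5) = A k sinh(k·5) + B k cosh(k·5) = 0
    ⇒ B = −A tanh(k·5) = − 4 tanh(sqrt(3)·5).
Therefore the extremal is
    y(x) = 4 cosh(sqrt(3) x) − 4 tanh(sqrt(3)·5) sinh(sqrt(3) x).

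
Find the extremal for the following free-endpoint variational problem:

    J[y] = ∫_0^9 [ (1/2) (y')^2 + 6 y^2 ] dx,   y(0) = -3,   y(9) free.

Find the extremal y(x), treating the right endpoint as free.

The Lagrangian L = (1/2) (y')^2 + 6 y^2 gives
    ∂L/∂y = 12 y,   ∂L/∂y' = y'.
Euler-Lagrange: y'' − 12 y = 0.
With k = sqrt(12), the general solution is
    y(x) = A cosh(sqrt(12) x) + B sinh(sqrt(12) x).
Fixed left endpoint y(0) = -3 ⇒ A = -3.
The right endpoint x = 9 is free, so the natural (transversality) condition is ∂L/∂y' |_{x=9} = 0, i.e. y'(9) = 0.
Compute y'(x) = A k sinh(k x) + B k cosh(k x), so
    y'(9) = A k sinh(k·9) + B k cosh(k·9) = 0
    ⇒ B = −A tanh(k·9) = 3 tanh(sqrt(12)·9).
Therefore the extremal is
    y(x) = −3 cosh(sqrt(12) x) + 3 tanh(sqrt(12)·9) sinh(sqrt(12) x).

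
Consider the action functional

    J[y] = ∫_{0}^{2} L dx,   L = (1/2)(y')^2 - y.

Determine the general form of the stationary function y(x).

The Lagrangian is L = (1/2)(y')^2 - y.
∂L/∂y = -1.
∂L/∂y' = y'.
The Euler-Lagrange equation d/dx(∂L/∂y') − ∂L/∂y = 0 becomes:
    y'' + 1 = 0
General solution: y(x) = -x^2/2 + A x + B, where A and B are arbitrary constants fixed by the endpoint conditions.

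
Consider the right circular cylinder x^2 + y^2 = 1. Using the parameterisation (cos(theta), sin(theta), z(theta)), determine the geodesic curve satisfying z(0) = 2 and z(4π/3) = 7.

Parameterise the cylinder of radius R = 1 as
    r(θ) = (cos θ, sin θ, z(θ)).
The arc-length element is
    ds = sqrt(1 + (dz/dθ)^2) dθ,
so the Lagrangian is L = sqrt(1 + z'^2).
L depends on z' only, not on z or θ, so ∂L/∂z = 0 and
    ∂L/∂z' = z' / sqrt(1 + z'^2).
The Euler-Lagrange equation gives
    d/dθ( z' / sqrt(1 + z'^2) ) = 0,
so z' is constant. Integrating once:
    z(θ) = a θ + b,
a helix on the cylinder (a straight line when the cylinder is unrolled). The constants a, b are determined by the endpoint conditions.
With endpoint conditions z(0) = 2 and z(4π/3) = 7: from z(0) = b we get b = 2, and a·4π/3 + 2 = 7 gives a = 15/(4π), so
    z(θ) = (15/(4π)) θ + 2.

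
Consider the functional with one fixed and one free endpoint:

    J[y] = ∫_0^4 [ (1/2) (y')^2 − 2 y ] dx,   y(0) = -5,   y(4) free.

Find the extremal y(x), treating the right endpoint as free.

The Lagrangian L = (1/2) (y')^2 − 2 y gives
    ∂L/∂y = −2,   ∂L/∂y' = y'.
Euler-Lagrange: d/dx(y') − (−2) = 0, i.e. y'' + 2 = 0, so
    y(x) = −(2/2) x^2 + C1 x + C2.
Fixed left endpoint y(0) = -5 ⇒ C2 = -5.
The right endpoint x = 4 is free, so the natural (transversality) condition is ∂L/∂y' |_{x=4} = 0, i.e. y'(4) = 0.
Compute y'(x) = −2 x + C1, so y'(4) = −8 + C1 = 0 ⇒ C1 = 8.
Therefore the extremal is
    y(x) = −x^2 + 8 x − 5.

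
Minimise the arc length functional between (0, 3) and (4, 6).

Arc-length functional: J[y] = ∫ sqrt(1 + (y')^2) dx.
Lagrangian L = sqrt(1 + (y')^2) has no explicit y dependence, so ∂L/∂y = 0 and the Euler-Lagrange equation gives
    d/dx( y' / sqrt(1 + (y')^2) ) = 0  ⇒  y' / sqrt(1 + (y')^2) = const.
Hence y' is constant, so y(x) is affine.
Fitting the endpoints (0, 3) and (4, 6):
    slope m = (6 − 3) / (4 − 0) = 3/4,
    intercept c = 3 − m·0 = 3.
Extremal: y(x) = (3/4) x + 3.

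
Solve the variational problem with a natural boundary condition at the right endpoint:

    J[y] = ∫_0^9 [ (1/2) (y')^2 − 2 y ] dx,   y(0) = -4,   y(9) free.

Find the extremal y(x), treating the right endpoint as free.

The Lagrangian L = (1/2) (y')^2 − 2 y gives
    ∂L/∂y = −2,   ∂L/∂y' = y'.
Euler-Lagrange: d/dx(y') − (−2) = 0, i.e. y'' + 2 = 0, so
    y(x) = −(2/2) x^2 + C1 x + C2.
Fixed left endpoint y(0) = -4 ⇒ C2 = -4.
The right endpoint x = 9 is free, so the natural (transversality) condition is ∂L/∂y' |_{x=9} = 0, i.e. y'(9) = 0.
Compute y'(x) = −2 x + C1, so y'(9) = −18 + C1 = 0 ⇒ C1 = 18.
Therefore the extremal is
    y(x) = −x^2 + 18 x − 4.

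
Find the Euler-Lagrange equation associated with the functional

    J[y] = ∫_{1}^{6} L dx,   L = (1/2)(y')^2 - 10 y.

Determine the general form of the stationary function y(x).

The Lagrangian is L = (1/2)(y')^2 - 10 y.
∂L/∂y = -10.
∂L/∂y' = y'.
The Euler-Lagrange equation d/dx(∂L/∂y') − ∂L/∂y = 0 becomes:
    y'' + 10 = 0
General solution: y(x) = -5 x^2 + A x + B, where A and B are arbitrary constants fixed by the endpoint conditions.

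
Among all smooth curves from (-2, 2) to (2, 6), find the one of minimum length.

Arc-length functional: J[y] = ∫ sqrt(1 + (y')^2) dx.
Lagrangian L = sqrt(1 + (y')^2) has no explicit y dependence, so ∂L/∂y = 0 and the Euler-Lagrange equation gives
    d/dx( y' / sqrt(1 + (y')^2) ) = 0  ⇒  y' / sqrt(1 + (y')^2) = const.
Hence y' is constant, so y(x) is affine.
Fitting the endpoints (-2, 2) and (2, 6):
    slope m = (6 − 2) / (2 − (-2)) = 1,
    intercept c = 2 − m·(-2) = 4.
Extremal: y(x) = x + 4.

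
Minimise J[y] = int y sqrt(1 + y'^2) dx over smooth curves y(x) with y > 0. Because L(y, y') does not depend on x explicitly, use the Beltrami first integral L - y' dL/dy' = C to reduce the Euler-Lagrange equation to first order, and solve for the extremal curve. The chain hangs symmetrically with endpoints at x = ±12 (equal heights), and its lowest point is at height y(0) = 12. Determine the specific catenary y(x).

The Lagrangian L(y, y') = y sqrt(1 + y'^2) has no explicit x dependence, so the Beltrami identity applies:
    L − y' ∂L/∂y' = C.
Compute ∂L/∂y' = y · y' / sqrt(1 + y'^2). Then
    L − y' ∂L/∂y'
    = y sqrt(1 + y'^2) − y · y'^2 / sqrt(1 + y'^2)
    = y (1 + y'^2 − y'^2) / sqrt(1 + y'^2)
    = y / sqrt(1 + y'^2) = C.
Squaring gives y^2 = C^2 (1 + y'^2), i.e.
    y'^2 = y^2 / C^2 − 1.
Separating variables,
    dy / sqrt(y^2 − C^2) = dx / C,
and integrating gives arccosh(y / C) = (x − a)/C, so
    y(x) = C cosh((x − a)/C),
the catenary. The constants C and a are fixed by the two endpoint conditions (and, for the hanging-chain problem, the length constraint selects C).
Now fit the given data. The endpoints x = ±12 are symmetric at equal height, so the catenary is even about its minimum: a = 0 and y(x) = C cosh(x/C). The lowest point is y(0) = C cosh(0) = C, and we are told y(0) = 12, so C = 12. Therefore
    y(x) = 12 cosh(x/12),
and at the endpoints
    y(±12) = 12 cosh(12/12).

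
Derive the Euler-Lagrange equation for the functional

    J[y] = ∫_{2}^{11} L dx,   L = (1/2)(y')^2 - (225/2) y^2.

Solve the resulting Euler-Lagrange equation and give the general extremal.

The Lagrangian is L = (1/2)(y')^2 - (225/2) y^2.
∂L/∂y = -225y.
∂L/∂y' = y'.
The Euler-Lagrange equation d/dx(∂L/∂y') − ∂L/∂y = 0 becomes:
    y'' + 225 y = 0
General solution: y(x) = A sin(15x) + B cos(15x), where A and B are arbitrary constants fixed by the endpoint conditions.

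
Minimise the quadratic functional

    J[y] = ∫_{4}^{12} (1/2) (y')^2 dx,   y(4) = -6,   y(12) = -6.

The Lagrangian is L = (1/2) (y')^2.
Compute ∂L/∂y = 0, ∂L/∂y' = y'.
The Euler-Lagrange equation d/dx(∂L/∂y') − ∂L/∂y = 0 reduces to
    y'' = 0.
Its general solution is
    y(x) = A x + B,
with A, B fixed by the endpoint conditions.
Applying the endpoint conditions y(4) = -6 and y(12) = -6: solve A·4 + B = -6 and A·12 + B = -6. Subtracting gives A(12 − 4) = -6 − -6, so A = 0, and B = -6 − A·4 = -6. Therefore
    y(x) = -6.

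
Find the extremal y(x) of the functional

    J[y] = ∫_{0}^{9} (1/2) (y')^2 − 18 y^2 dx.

The Lagrangian is L = (1/2) (y')^2 − 18 y^2.
Compute ∂L/∂y = -36y, ∂L/∂y' = y'.
The Euler-Lagrange equation d/dx(∂L/∂y') − ∂L/∂y = 0 reduces to
    y'' + 36 y = 0.
Its general solution is
    y(x) = A sin(6x) + B cos(6x),
with A, B fixed by the endpoint conditions.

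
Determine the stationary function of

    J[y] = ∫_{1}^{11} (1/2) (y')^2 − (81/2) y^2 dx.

The Lagrangian is L = (1/2) (y')^2 − (81/2) y^2.
Compute ∂L/∂y = -81y, ∂L/∂y' = y'.
The Euler-Lagrange equation d/dx(∂L/∂y') − ∂L/∂y = 0 reduces to
    y'' + 81 y = 0.
Its general solution is
    y(x) = A sin(9x) + B cos(9x),
with A, B fixed by the endpoint conditions.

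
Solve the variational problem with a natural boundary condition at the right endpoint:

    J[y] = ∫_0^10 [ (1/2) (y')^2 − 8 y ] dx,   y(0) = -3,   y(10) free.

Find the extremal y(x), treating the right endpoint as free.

The Lagrangian L = (1/2) (y')^2 − 8 y gives
    ∂L/∂y = −8,   ∂L/∂y' = y'.
Euler-Lagrange: d/dx(y') − (−8) = 0, i.e. y'' + 8 = 0, so
    y(x) = −(8/2) x^2 + C1 x + C2.
Fixed left endpoint y(0) = -3 ⇒ C2 = -3.
The right endpoint x = 10 is free, so the natural (transversality) condition is ∂L/∂y' |_{x=10} = 0, i.e. y'(10) = 0.
Compute y'(x) = −8 x + C1, so y'(10) = −80 + C1 = 0 ⇒ C1 = 80.
Therefore the extremal is
    y(x) = −4 x^2 + 80 x − 3.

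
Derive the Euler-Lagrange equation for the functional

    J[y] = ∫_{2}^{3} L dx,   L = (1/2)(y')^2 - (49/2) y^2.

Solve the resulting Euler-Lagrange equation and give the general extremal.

The Lagrangian is L = (1/2)(y')^2 - (49/2) y^2.
∂L/∂y = -49y.
∂L/∂y' = y'.
The Euler-Lagrange equation d/dx(∂L/∂y') − ∂L/∂y = 0 becomes:
    y'' + 49 y = 0
General solution: y(x) = A sin(7x) + B cos(7x), where A and B are arbitrary constants fixed by the endpoint conditions.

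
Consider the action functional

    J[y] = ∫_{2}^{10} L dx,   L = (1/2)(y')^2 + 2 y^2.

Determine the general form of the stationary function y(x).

The Lagrangian is L = (1/2)(y')^2 + 2 y^2.
∂L/∂y = 4y.
∂L/∂y' = y'.
The Euler-Lagrange equation d/dx(∂L/∂y') − ∂L/∂y = 0 becomes:
    y'' - 4 y = 0
General solution: y(x) = A e^(2x) + B e^(-2x), where A and B are arbitrary constants fixed by the endpoint conditions.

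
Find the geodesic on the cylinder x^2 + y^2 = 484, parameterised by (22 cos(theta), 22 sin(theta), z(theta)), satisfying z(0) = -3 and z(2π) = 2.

Parameterise the cylinder of radius R = 22 as
    r(θ) = (22 cos θ, 22 sin θ, z(θ)).
The arc-length element is
    ds = sqrt(484 + (dz/dθ)^2) dθ,
so the Lagrangian is L = sqrt(484 + z'^2).
L depends on z' only, not on z or θ, so ∂L/∂z = 0 and
    ∂L/∂z' = z' / sqrt(484 + z'^2).
The Euler-Lagrange equation gives
    d/dθ( z' / sqrt(484 + z'^2) ) = 0,
so z' is constant. Integrating once:
    z(θ) = a θ + b,
a helix on the cylinder (a straight line when the cylinder is unrolled). The constants a, b are determined by the endpoint conditions.
With endpoint conditions z(0) = -3 and z(2π) = 2: from z(0) = b we get b = -3, and a·2π + -3 = 2 gives a = 5/(2π), so
    z(θ) = (5/(2π)) θ − 3.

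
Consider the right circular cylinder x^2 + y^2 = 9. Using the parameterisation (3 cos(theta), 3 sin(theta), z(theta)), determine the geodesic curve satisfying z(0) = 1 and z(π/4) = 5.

Parameterise the cylinder of radius R = 3 as
    r(θ) = (3 cos θ, 3 sin θ, z(θ)).
The arc-length element is
    ds = sqrt(9 + (dz/dθ)^2) dθ,
so the Lagrangian is L = sqrt(9 + z'^2).
L depends on z' only, not on z or θ, so ∂L/∂z = 0 and
    ∂L/∂z' = z' / sqrt(9 + z'^2).
The Euler-Lagrange equation gives
    d/dθ( z' / sqrt(9 + z'^2) ) = 0,
so z' is constant. Integrating once:
    z(θ) = a θ + b,
a helix on the cylinder (a straight line when the cylinder is unrolled). The constants a, b are determined by the endpoint conditions.
With endpoint conditions z(0) = 1 and z(π/4) = 5: from z(0) = b we get b = 1, and a·π/4 + 1 = 5 gives a = 16/π, so
    z(θ) = (16/π) θ + 1.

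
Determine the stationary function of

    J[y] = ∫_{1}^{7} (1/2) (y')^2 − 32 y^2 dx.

The Lagrangian is L = (1/2) (y')^2 − 32 y^2.
Compute ∂L/∂y = -64y, ∂L/∂y' = y'.
The Euler-Lagrange equation d/dx(∂L/∂y') − ∂L/∂y = 0 reduces to
    y'' + 64 y = 0.
Its general solution is
    y(x) = A sin(8x) + B cos(8x),
with A, B fixed by the endpoint conditions.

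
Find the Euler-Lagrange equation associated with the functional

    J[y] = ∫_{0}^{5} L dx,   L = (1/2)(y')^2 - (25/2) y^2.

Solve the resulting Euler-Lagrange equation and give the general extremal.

The Lagrangian is L = (1/2)(y')^2 - (25/2) y^2.
∂L/∂y = -25y.
∂L/∂y' = y'.
The Euler-Lagrange equation d/dx(∂L/∂y') − ∂L/∂y = 0 becomes:
    y'' + 25 y = 0
General solution: y(x) = A sin(5x) + B cos(5x), where A and B are arbitrary constants fixed by the endpoint conditions.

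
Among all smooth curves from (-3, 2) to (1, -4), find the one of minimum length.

Arc-length functional: J[y] = ∫ sqrt(1 + (y')^2) dx.
Lagrangian L = sqrt(1 + (y')^2) has no explicit y dependence, so ∂L/∂y = 0 and the Euler-Lagrange equation gives
    d/dx( y' / sqrt(1 + (y')^2) ) = 0  ⇒  y' / sqrt(1 + (y')^2) = const.
Hence y' is constant, so y(x) is affine.
Fitting the endpoints (-3, 2) and (1, -4):
    slope m = ((-4) − 2) / (1 − (-3)) = -3/2,
    intercept c = 2 − m·(-3) = -5/2.
Extremal: y(x) = (-3/2) x - 5/2.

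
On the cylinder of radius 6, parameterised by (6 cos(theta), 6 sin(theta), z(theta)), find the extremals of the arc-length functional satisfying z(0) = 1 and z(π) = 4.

Parameterise the cylinder of radius R = 6 as
    r(θ) = (6 cos θ, 6 sin θ, z(θ)).
The arc-length element is
    ds = sqrt(36 + (dz/dθ)^2) dθ,
so the Lagrangian is L = sqrt(36 + z'^2).
L depends on z' only, not on z or θ, so ∂L/∂z = 0 and
    ∂L/∂z' = z' / sqrt(36 + z'^2).
The Euler-Lagrange equation gives
    d/dθ( z' / sqrt(36 + z'^2) ) = 0,
so z' is constant. Integrating once:
    z(θ) = a θ + b,
a helix on the cylinder (a straight line when the cylinder is unrolled). The constants a, b are determined by the endpoint conditions.
With endpoint conditions z(0) = 1 and z(π) = 4: from z(0) = b we get b = 1, and a·π + 1 = 4 gives a = 3/π, so
    z(θ) = (3/π) θ + 1.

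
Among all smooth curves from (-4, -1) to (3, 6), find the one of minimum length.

Arc-length functional: J[y] = ∫ sqrt(1 + (y')^2) dx.
Lagrangian L = sqrt(1 + (y')^2) has no explicit y dependence, so ∂L/∂y = 0 and the Euler-Lagrange equation gives
    d/dx( y' / sqrt(1 + (y')^2) ) = 0  ⇒  y' / sqrt(1 + (y')^2) = const.
Hence y' is constant, so y(x) is affine.
Fitting the endpoints (-4, -1) and (3, 6):
    slope m = (6 − (-1)) / (3 − (-4)) = 1,
    intercept c = (-1) − m·(-4) = 3.
Extremal: y(x) = x + 3.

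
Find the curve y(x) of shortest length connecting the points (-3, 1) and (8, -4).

Arc-length functional: J[y] = ∫ sqrt(1 + (y')^2) dx.
Lagrangian L = sqrt(1 + (y')^2) has no explicit y dependence, so ∂L/∂y = 0 and the Euler-Lagrange equation gives
    d/dx( y' / sqrt(1 + (y')^2) ) = 0  ⇒  y' / sqrt(1 + (y')^2) = const.
Hence y' is constant, so y(x) is affine.
Fitting the endpoints (-3, 1) and (8, -4):
    slope m = ((-4) − 1) / (8 − (-3)) = -5/11,
    intercept c = 1 − m·(-3) = -4/11.
Extremal: y(x) = (-5/11) x - 4/11.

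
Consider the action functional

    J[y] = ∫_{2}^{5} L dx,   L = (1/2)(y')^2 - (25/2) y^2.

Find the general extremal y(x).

The Lagrangian is L = (1/2)(y')^2 - (25/2) y^2.
∂L/∂y = -25y.
∂L/∂y' = y'.
The Euler-Lagrange equation d/dx(∂L/∂y') − ∂L/∂y = 0 becomes:
    y'' + 25 y = 0
General solution: y(x) = A sin(5x) + B cos(5x), where A and B are arbitrary constants fixed by the endpoint conditions.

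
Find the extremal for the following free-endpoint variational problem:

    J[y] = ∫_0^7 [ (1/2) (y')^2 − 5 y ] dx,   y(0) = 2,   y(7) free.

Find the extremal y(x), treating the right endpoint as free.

The Lagrangian L = (1/2) (y')^2 − 5 y gives
    ∂L/∂y = −5,   ∂L/∂y' = y'.
Euler-Lagrange: d/dx(y') − (−5) = 0, i.e. y'' + 5 = 0, so
    y(x) = −(5/2) x^2 + C1 x + C2.
Fixed left endpoint y(0) = 2 ⇒ C2 = 2.
The right endpoint x = 7 is free, so the natural (transversality) condition is ∂L/∂y' |_{x=7} = 0, i.e. y'(7) = 0.
Compute y'(x) = −5 x + C1, so y'(7) = −35 + C1 = 0 ⇒ C1 = 35.
Therefore the extremal is
    y(x) = −(5/2) x^2 + 35 x + 2.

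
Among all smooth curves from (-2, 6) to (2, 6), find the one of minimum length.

Arc-length functional: J[y] = ∫ sqrt(1 + (y')^2) dx.
Lagrangian L = sqrt(1 + (y')^2) has no explicit y dependence, so ∂L/∂y = 0 and the Euler-Lagrange equation gives
    d/dx( y' / sqrt(1 + (y')^2) ) = 0  ⇒  y' / sqrt(1 + (y')^2) = const.
Hence y' is constant, so y(x) is affine.
Fitting the endpoints (-2, 6) and (2, 6):
    slope m = (6 − 6) / (2 − (-2)) = 0,
    intercept c = 6 − m·(-2) = 6.
Extremal: y(x) = 6.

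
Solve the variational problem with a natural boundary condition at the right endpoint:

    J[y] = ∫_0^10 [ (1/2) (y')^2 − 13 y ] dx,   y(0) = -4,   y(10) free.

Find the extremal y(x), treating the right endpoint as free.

The Lagrangian L = (1/2) (y')^2 − 13 y gives
    ∂L/∂y = −13,   ∂L/∂y' = y'.
Euler-Lagrange: d/dx(y') − (−13) = 0, i.e. y'' + 13 = 0, so
    y(x) = −(13/2) x^2 + C1 x + C2.
Fixed left endpoint y(0) = -4 ⇒ C2 = -4.
The right endpoint x = 10 is free, so the natural (transversality) condition is ∂L/∂y' |_{x=10} = 0, i.e. y'(10) = 0.
Compute y'(x) = −13 x + C1, so y'(10) = −130 + C1 = 0 ⇒ C1 = 130.
Therefore the extremal is
    y(x) = −(13/2) x^2 + 130 x − 4.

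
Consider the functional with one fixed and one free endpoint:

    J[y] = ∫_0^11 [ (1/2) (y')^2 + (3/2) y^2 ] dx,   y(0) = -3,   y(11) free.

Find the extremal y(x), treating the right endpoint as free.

The Lagrangian L = (1/2) (y')^2 + (3/2) y^2 gives
    ∂L/∂y = 3 y,   ∂L/∂y' = y'.
Euler-Lagrange: y'' − 3 y = 0.
With k = sqrt(3), the general solution is
    y(x) = A cosh(sqrt(3) x) + B sinh(sqrt(3) x).
Fixed left endpoint y(0) = -3 ⇒ A = -3.
The right endpoint x = 11 is free, so the natural (transversality) condition is ∂L/∂y' |_{x=11} = 0, i.e. y'(11) = 0.
Compute y'(x) = A k sinh(k x) + B k cosh(k x), so
    y'(11) = A k sinh(k·11) + B k cosh(k·11) = 0
    ⇒ B = −A tanh(k·11) = 3 tanh(sqrt(3)·11).
Therefore the extremal is
    y(x) = −3 cosh(sqrt(3) x) + 3 tanh(sqrt(3)·11) sinh(sqrt(3) x).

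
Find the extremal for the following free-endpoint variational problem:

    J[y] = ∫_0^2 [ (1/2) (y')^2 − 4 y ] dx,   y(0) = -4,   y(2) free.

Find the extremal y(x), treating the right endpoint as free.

The Lagrangian L = (1/2) (y')^2 − 4 y gives
    ∂L/∂y = −4,   ∂L/∂y' = y'.
Euler-Lagrange: d/dx(y') − (−4) = 0, i.e. y'' + 4 = 0, so
    y(x) = −(4/2) x^2 + C1 x + C2.
Fixed left endpoint y(0) = -4 ⇒ C2 = -4.
The right endpoint x = 2 is free, so the natural (transversality) condition is ∂L/∂y' |_{x=2} = 0, i.e. y'(2) = 0.
Compute y'(x) = −4 x + C1, so y'(2) = −8 + C1 = 0 ⇒ C1 = 8.
Therefore the extremal is
    y(x) = −2 x^2 + 8 x − 4.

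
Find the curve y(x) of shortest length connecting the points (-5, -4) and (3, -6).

Arc-length functional: J[y] = ∫ sqrt(1 + (y')^2) dx.
Lagrangian L = sqrt(1 + (y')^2) has no explicit y dependence, so ∂L/∂y = 0 and the Euler-Lagrange equation gives
    d/dx( y' / sqrt(1 + (y')^2) ) = 0  ⇒  y' / sqrt(1 + (y')^2) = const.
Hence y' is constant, so y(x) is affine.
Fitting the endpoints (-5, -4) and (3, -6):
    slope m = ((-6) − (-4)) / (3 − (-5)) = -1/4,
    intercept c = (-4) − m·(-5) = -21/4.
Extremal: y(x) = (-1/4) x - 21/4.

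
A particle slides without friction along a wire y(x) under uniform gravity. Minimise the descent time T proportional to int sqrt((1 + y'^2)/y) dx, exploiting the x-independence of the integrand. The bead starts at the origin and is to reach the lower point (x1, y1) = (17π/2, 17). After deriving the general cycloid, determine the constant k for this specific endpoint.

The Lagrangian L = sqrt((1 + y'^2) / y) has no explicit x dependence, so the Beltrami identity applies:
    L − y' ∂L/∂y' = C.
Compute ∂L/∂y' = y' / sqrt(y (1 + y'^2)).
Substitute:
    sqrt((1 + y'^2)/y) − y'·y' / sqrt(y (1 + y'^2))
    = (1 + y'^2) / sqrt(y (1 + y'^2)) − y'^2 / sqrt(y (1 + y'^2))
    = 1 / sqrt(y (1 + y'^2)) = C.
Squaring and rearranging gives the first integral
    y (1 + y'^2) = 1/C^2 =: k   (constant).
Solving this first-order ODE by the substitution
    y = (k/2)(1 − cos θ)
yields the cycloid parameterisation
    x(θ) = (k/2)(θ − sin θ),   y(θ) = (k/2)(1 − cos θ).
The constant k is fixed by the endpoint condition.
Now fit the given lower endpoint (x1, y1) = (17π/2, 17). At the bottom of the first arch (θ = π), the parametric equations give
    y(π) = (k/2)(1 − cos π) = k,
    x(π) = (k/2)(π − sin π) = kπ/2.
Matching y(π) = 17 gives k = 17, consistent with x(π) = 17π/2. Therefore the specific cycloid is
    x(θ) = (17/2)(θ − sin θ),   y(θ) = (17/2)(1 − cos θ).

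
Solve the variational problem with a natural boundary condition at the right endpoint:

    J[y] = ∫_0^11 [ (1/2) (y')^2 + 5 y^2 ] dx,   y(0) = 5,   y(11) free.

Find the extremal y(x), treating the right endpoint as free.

The Lagrangian L = (1/2) (y')^2 + 5 y^2 gives
    ∂L/∂y = 10 y,   ∂L/∂y' = y'.
Euler-Lagrange: y'' − 10 y = 0.
With k = sqrt(10), the general solution is
    y(x) = A cosh(sqrt(10) x) + B sinh(sqrt(10) x).
Fixed left endpoint y(0) = 5 ⇒ A = 5.
The right endpoint x = 11 is free, so the natural (transversality) condition is ∂L/∂y' |_{x=11} = 0, i.e. y'(11) = 0.
Compute y'(x) = A k sinh(k x) + B k cosh(k x), so
    y'(11) = A k sinh(k·11) + B k cosh(k·11) = 0
    ⇒ B = −A tanh(k·11) = − 5 tanh(sqrt(10)·11).
Therefore the extremal is
    y(x) = 5 cosh(sqrt(10) x) − 5 tanh(sqrt(10)·11) sinh(sqrt(10) x).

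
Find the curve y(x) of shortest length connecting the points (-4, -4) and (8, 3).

Arc-length functional: J[y] = ∫ sqrt(1 + (y')^2) dx.
Lagrangian L = sqrt(1 + (y')^2) has no explicit y dependence, so ∂L/∂y = 0 and the Euler-Lagrange equation gives
    d/dx( y' / sqrt(1 + (y')^2) ) = 0  ⇒  y' / sqrt(1 + (y')^2) = const.
Hence y' is constant, so y(x) is affine.
Fitting the endpoints (-4, -4) and (8, 3):
    slope m = (3 − (-4)) / (8 − (-4)) = 7/12,
    intercept c = (-4) − m·(-4) = -5/3.
Extremal: y(x) = (7/12) x - 5/3.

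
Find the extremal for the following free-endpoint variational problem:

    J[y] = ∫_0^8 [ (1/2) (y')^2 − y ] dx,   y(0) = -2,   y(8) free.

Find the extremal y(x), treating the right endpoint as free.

The Lagrangian L = (1/2) (y')^2 − y gives
    ∂L/∂y = −1,   ∂L/∂y' = y'.
Euler-Lagrange: d/dx(y') − (−1) = 0, i.e. y'' + 1 = 0, so
    y(x) = −(1/2) x^2 + C1 x + C2.
Fixed left endpoint y(0) = -2 ⇒ C2 = -2.
The right endpoint x = 8 is free, so the natural (transversality) condition is ∂L/∂y' |_{x=8} = 0, i.e. y'(8) = 0.
Compute y'(x) = −1 x + C1, so y'(8) = −8 + C1 = 0 ⇒ C1 = 8.
Therefore the extremal is
    y(x) = −x^2/2 + 8 x − 2.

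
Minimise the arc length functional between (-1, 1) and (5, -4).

Arc-length functional: J[y] = ∫ sqrt(1 + (y')^2) dx.
Lagrangian L = sqrt(1 + (y')^2) has no explicit y dependence, so ∂L/∂y = 0 and the Euler-Lagrange equation gives
    d/dx( y' / sqrt(1 + (y')^2) ) = 0  ⇒  y' / sqrt(1 + (y')^2) = const.
Hence y' is constant, so y(x) is affine.
Fitting the endpoints (-1, 1) and (5, -4):
    slope m = ((-4) − 1) / (5 − (-1)) = -5/6,
    intercept c = 1 − m·(-1) = 1/6.
Extremal: y(x) = (-5/6) x + 1/6.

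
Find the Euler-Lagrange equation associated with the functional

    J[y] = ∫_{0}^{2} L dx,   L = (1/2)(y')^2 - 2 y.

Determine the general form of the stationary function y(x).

The Lagrangian is L = (1/2)(y')^2 - 2 y.
∂L/∂y = -2.
∂L/∂y' = y'.
The Euler-Lagrange equation d/dx(∂L/∂y') − ∂L/∂y = 0 becomes:
    y'' + 2 = 0
General solution: y(x) = -x^2 + A x + B, where A and B are arbitrary constants fixed by the endpoint conditions.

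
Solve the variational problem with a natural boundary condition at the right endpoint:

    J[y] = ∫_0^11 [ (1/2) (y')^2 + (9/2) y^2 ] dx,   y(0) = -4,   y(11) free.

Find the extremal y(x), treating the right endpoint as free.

The Lagrangian L = (1/2) (y')^2 + (9/2) y^2 gives
    ∂L/∂y = 9 y,   ∂L/∂y' = y'.
Euler-Lagrange: y'' − 9 y = 0.
With k = 3, the general solution is
    y(x) = A cosh(3 x) + B sinh(3 x).
Fixed left endpoint y(0) = -4 ⇒ A = -4.
The right endpoint x = 11 is free, so the natural (transversality) condition is ∂L/∂y' |_{x=11} = 0, i.e. y'(11) = 0.
Compute y'(x) = A k sinh(k x) + B k cosh(k x), so
    y'(11) = A k sinh(k·11) + B k cosh(k·11) = 0
    ⇒ B = −A tanh(k·11) = 4 tanh(3·11).
Therefore the extremal is
    y(x) = −4 cosh(3 x) + 4 tanh(3·11) sinh(3 x).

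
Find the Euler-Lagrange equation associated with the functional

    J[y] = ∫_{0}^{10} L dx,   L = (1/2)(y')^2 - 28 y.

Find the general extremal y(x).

The Lagrangian is L = (1/2)(y')^2 - 28 y.
∂L/∂y = -28.
∂L/∂y' = y'.
The Euler-Lagrange equation d/dx(∂L/∂y') − ∂L/∂y = 0 becomes:
    y'' + 28 = 0
General solution: y(x) = -14 x^2 + A x + B, where A and B are arbitrary constants fixed by the endpoint conditions.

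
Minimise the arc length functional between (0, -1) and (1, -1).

Arc-length functional: J[y] = ∫ sqrt(1 + (y')^2) dx.
Lagrangian L = sqrt(1 + (y')^2) has no explicit y dependence, so ∂L/∂y = 0 and the Euler-Lagrange equation gives
    d/dx( y' / sqrt(1 + (y')^2) ) = 0  ⇒  y' / sqrt(1 + (y')^2) = const.
Hence y' is constant, so y(x) is affine.
Fitting the endpoints (0, -1) and (1, -1):
    slope m = ((-1) − (-1)) / (1 − 0) = 0,
    intercept c = (-1) − m·0 = -1.
Extremal: y(x) = -1.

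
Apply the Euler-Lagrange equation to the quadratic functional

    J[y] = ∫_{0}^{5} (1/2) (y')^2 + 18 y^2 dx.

The Lagrangian is L = (1/2) (y')^2 + 18 y^2.
Compute ∂L/∂y = 36y, ∂L/∂y' = y'.
The Euler-Lagrange equation d/dx(∂L/∂y') − ∂L/∂y = 0 reduces to
    y'' − 36 y = 0.
Its general solution is
    y(x) = A e^(6x) + B e^(−6x),
with A, B fixed by the endpoint conditions.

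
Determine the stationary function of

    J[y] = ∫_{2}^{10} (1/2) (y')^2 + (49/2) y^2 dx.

The Lagrangian is L = (1/2) (y')^2 + (49/2) y^2.
Compute ∂L/∂y = 49y, ∂L/∂y' = y'.
The Euler-Lagrange equation d/dx(∂L/∂y') − ∂L/∂y = 0 reduces to
    y'' − 49 y = 0.
Its general solution is
    y(x) = A e^(7x) + B e^(−7x),
with A, B fixed by the endpoint conditions.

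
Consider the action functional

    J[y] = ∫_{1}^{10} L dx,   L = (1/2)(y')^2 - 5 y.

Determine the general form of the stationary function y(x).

The Lagrangian is L = (1/2)(y')^2 - 5 y.
∂L/∂y = -5.
∂L/∂y' = y'.
The Euler-Lagrange equation d/dx(∂L/∂y') − ∂L/∂y = 0 becomes:
    y'' + 5 = 0
General solution: y(x) = -(5/2) x^2 + A x + B, where A and B are arbitrary constants fixed by the endpoint conditions.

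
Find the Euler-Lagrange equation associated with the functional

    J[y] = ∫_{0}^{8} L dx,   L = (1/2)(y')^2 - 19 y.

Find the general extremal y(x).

The Lagrangian is L = (1/2)(y')^2 - 19 y.
∂L/∂y = -19.
∂L/∂y' = y'.
The Euler-Lagrange equation d/dx(∂L/∂y') − ∂L/∂y = 0 becomes:
    y'' + 19 = 0
General solution: y(x) = -(19/2) x^2 + A x + B, where A and B are arbitrary constants fixed by the endpoint conditions.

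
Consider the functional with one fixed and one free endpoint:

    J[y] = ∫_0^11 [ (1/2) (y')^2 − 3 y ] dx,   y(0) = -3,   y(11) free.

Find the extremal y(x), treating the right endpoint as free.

The Lagrangian L = (1/2) (y')^2 − 3 y gives
    ∂L/∂y = −3,   ∂L/∂y' = y'.
Euler-Lagrange: d/dx(y') − (−3) = 0, i.e. y'' + 3 = 0, so
    y(x) = −(3/2) x^2 + C1 x + C2.
Fixed left endpoint y(0) = -3 ⇒ C2 = -3.
The right endpoint x = 11 is free, so the natural (transversality) condition is ∂L/∂y' |_{x=11} = 0, i.e. y'(11) = 0.
Compute y'(x) = −3 x + C1, so y'(11) = −33 + C1 = 0 ⇒ C1 = 33.
Therefore the extremal is
    y(x) = −(3/2) x^2 + 33 x − 3.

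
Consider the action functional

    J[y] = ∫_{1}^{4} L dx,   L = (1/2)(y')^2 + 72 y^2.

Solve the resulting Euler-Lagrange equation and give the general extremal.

The Lagrangian is L = (1/2)(y')^2 + 72 y^2.
∂L/∂y = 144y.
∂L/∂y' = y'.
The Euler-Lagrange equation d/dx(∂L/∂y') − ∂L/∂y = 0 becomes:
    y'' - 144 y = 0
General solution: y(x) = A e^(12x) + B e^(-12x), where A and B are arbitrary constants fixed by the endpoint conditions.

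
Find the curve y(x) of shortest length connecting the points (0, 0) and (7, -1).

Arc-length functional: J[y] = ∫ sqrt(1 + (y')^2) dx.
Lagrangian L = sqrt(1 + (y')^2) has no explicit y dependence, so ∂L/∂y = 0 and the Euler-Lagrange equation gives
    d/dx( y' / sqrt(1 + (y')^2) ) = 0  ⇒  y' / sqrt(1 + (y')^2) = const.
Hence y' is constant, so y(x) is affine.
Fitting the endpoints (0, 0) and (7, -1):
    slope m = ((-1) − 0) / (7 − 0) = -1/7,
    intercept c = 0 − m·0 = 0.
Extremal: y(x) = (-1/7) x.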